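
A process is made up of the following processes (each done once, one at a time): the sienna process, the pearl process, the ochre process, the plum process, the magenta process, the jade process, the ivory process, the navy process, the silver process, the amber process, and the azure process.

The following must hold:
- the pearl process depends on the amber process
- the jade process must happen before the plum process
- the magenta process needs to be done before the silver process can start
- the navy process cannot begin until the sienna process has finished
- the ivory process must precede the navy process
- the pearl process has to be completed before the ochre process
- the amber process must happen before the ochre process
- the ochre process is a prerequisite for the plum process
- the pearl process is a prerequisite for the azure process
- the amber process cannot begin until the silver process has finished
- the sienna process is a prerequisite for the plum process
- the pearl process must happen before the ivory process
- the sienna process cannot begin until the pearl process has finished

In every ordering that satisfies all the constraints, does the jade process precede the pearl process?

No chain of constraints connects the jade process to the pearl process in either direction.
So the jade process can come before the pearl process or after — it is not forced.

No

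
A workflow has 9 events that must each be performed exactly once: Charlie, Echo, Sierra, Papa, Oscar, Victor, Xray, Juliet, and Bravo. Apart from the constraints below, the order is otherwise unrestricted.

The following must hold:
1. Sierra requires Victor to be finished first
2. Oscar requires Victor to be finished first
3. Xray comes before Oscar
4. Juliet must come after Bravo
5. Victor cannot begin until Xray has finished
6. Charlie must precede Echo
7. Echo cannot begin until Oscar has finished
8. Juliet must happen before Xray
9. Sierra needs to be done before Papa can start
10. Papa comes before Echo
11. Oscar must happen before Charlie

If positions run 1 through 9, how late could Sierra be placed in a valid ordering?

Following every chain forward from Sierra, the events that must come later are Echo, Papa — 2 of them.
So at least 2 events follow Sierra, putting Sierra no later than position 7. That position is achievable by scheduling everything else first.

7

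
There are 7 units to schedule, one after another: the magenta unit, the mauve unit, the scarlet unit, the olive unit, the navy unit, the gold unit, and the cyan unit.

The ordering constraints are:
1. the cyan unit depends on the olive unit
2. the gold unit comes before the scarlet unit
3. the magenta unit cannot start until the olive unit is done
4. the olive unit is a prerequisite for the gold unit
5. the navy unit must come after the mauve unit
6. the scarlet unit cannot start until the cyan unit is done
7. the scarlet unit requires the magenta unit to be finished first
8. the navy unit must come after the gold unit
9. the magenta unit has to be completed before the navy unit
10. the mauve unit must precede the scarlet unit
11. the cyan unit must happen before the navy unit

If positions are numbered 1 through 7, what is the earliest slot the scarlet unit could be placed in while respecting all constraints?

Working backwards through the constraints from the scarlet unit, its full set of required predecessors is the magenta unit, the mauve unit, the olive unit, the gold unit, the cyan unit — 5 of them.
So at minimum 5 units come before the scarlet unit, putting the scarlet unit no earlier than position 6. That position is achievable by scheduling exactly those predecessors first.

6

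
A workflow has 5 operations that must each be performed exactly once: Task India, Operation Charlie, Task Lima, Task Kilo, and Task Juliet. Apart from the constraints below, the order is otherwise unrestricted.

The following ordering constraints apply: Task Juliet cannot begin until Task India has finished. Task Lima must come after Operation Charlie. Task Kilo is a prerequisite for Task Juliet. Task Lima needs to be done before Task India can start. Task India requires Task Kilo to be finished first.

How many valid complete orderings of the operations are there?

2 operations have no prerequisites (Operation Charlie, Task Kilo), so any of them could come first.
Systematically extending each partial ordering one operation at a time and counting, there are 3 complete orderings.

3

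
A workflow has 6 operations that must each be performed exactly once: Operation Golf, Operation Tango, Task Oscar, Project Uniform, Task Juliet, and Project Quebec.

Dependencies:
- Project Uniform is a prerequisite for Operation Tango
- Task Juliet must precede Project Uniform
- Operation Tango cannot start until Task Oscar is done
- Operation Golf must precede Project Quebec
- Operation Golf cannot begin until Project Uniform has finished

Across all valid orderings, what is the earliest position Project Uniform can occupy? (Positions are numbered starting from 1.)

Working backwards through the constraints from Project Uniform, its only required predecessor is Task Juliet.
With 1 mandatory predecessor, the earliest Project Uniform can sit is position 1+1 = 2, and placing just that one first achieves it.

2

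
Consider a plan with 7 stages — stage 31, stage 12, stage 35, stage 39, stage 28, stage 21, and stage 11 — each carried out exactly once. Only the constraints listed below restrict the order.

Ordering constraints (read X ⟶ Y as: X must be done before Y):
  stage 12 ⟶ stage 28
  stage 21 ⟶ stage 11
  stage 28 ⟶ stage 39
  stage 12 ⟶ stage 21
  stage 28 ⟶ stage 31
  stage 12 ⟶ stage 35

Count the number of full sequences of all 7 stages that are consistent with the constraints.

120

Only stage 12 has no prerequisites, so it must go first.
Enumerating by repeatedly choosing an available stage (one whose prerequisites are all placed) gives 120 distinct complete orderings.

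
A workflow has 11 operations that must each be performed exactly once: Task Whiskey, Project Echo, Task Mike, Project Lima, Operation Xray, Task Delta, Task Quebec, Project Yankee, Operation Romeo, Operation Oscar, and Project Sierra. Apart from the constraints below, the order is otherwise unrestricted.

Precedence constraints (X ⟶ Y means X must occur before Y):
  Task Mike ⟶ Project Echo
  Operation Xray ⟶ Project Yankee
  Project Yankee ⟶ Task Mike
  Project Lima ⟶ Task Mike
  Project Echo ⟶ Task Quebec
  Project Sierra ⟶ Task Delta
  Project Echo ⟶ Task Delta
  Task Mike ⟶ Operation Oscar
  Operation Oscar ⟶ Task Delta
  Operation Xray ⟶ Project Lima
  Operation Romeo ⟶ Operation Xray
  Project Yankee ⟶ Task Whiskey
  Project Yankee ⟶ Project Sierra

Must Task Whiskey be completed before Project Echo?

Nothing in the constraints links Task Whiskey and Project Echo; they are unordered relative to each other.
So Task Whiskey can come before Project Echo or after — it is not forced.

No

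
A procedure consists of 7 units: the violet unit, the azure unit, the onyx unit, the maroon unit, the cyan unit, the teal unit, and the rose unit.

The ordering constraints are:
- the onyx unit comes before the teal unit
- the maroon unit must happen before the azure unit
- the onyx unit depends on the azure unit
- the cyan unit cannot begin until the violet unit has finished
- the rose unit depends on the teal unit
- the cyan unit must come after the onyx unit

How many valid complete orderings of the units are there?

The units with no prerequisites are the violet unit, the maroon unit; any of them can be placed first.
Systematically extending each partial ordering one unit at a time and counting, there are 15 complete orderings.

15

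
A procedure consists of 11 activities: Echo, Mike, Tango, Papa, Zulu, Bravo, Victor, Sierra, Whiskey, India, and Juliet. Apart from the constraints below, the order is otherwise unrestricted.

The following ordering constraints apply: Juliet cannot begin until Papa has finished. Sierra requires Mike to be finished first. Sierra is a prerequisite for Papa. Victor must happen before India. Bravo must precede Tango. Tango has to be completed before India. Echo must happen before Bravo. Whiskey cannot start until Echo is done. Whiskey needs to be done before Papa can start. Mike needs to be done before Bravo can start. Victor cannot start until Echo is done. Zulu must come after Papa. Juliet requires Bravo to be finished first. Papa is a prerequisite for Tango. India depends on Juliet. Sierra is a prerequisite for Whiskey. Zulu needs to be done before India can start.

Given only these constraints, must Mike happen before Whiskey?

Yes

Chaining the stated constraints: Mike → Sierra → Whiskey.
So Mike must precede Whiskey in any valid ordering.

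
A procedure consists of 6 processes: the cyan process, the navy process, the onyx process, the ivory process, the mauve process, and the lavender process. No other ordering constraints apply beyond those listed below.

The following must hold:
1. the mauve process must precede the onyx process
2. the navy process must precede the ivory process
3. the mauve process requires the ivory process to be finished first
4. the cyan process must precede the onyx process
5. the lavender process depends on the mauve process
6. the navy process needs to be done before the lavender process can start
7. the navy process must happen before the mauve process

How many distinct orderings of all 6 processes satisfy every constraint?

2 processes have no prerequisites (the cyan process, the navy process), so any of them could come first.
Enumerating by repeatedly choosing an available process (one whose prerequisites are all placed) gives 9 distinct complete orderings.

9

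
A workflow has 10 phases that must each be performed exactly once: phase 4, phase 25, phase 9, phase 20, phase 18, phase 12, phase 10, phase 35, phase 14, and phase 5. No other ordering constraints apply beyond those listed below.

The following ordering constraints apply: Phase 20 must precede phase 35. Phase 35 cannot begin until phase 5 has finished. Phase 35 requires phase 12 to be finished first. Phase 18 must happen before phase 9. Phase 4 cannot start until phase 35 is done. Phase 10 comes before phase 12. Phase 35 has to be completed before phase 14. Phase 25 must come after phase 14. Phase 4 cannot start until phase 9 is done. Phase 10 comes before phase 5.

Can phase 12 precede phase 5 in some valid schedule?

The constraints leave phase 12 and phase 5 unordered relative to each other; nothing requires phase 5 earlier.
That means at least one valid schedule has phase 12 before phase 5.

Yes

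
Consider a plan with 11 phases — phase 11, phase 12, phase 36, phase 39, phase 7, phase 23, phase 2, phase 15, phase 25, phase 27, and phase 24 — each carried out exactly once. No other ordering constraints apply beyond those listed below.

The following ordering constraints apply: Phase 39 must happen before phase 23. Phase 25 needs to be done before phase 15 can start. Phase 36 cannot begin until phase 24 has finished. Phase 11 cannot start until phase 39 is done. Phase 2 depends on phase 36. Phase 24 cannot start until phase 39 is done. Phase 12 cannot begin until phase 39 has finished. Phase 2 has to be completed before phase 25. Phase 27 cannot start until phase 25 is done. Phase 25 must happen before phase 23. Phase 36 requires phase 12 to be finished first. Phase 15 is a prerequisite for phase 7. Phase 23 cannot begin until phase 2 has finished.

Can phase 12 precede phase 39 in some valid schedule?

No

The constraints give a chain phase 39 → phase 12, which forces phase 39 before phase 12.
Hence phase 12 can never be scheduled before phase 39.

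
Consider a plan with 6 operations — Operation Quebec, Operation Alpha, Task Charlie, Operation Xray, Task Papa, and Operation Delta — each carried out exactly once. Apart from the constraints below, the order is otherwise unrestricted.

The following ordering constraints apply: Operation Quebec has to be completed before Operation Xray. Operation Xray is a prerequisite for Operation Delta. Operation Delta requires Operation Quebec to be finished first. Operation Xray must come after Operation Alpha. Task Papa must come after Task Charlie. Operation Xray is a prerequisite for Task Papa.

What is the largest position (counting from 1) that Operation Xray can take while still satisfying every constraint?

The operations that are forced after Operation Xray, directly or by a chain of constraints, are Task Papa, Operation Delta. That's 2 operations.
So at least 2 operations follow Operation Xray, putting Operation Xray no later than position 4. That position is achievable by scheduling everything else first.

4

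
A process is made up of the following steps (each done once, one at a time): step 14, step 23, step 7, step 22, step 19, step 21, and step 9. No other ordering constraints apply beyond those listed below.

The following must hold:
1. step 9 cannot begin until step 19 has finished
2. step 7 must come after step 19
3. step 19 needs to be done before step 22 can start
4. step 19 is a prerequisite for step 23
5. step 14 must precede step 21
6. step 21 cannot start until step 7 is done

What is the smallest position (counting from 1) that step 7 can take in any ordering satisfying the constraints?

2

The only step forced before step 7 (directly or transitively) is step 19.
So at minimum 1 step comes before step 7, putting step 7 no earlier than position 2. That position is achievable by scheduling exactly that predecessor first.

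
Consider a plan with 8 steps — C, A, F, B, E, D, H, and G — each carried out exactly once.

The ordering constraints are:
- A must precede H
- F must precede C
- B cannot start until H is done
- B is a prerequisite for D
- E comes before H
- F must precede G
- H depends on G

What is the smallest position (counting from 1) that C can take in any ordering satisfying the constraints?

Working backwards through the constraints from C, its only required predecessor is F.
With 1 mandatory predecessor, the earliest C can sit is position 1+1 = 2, and placing just that one first achieves it.

2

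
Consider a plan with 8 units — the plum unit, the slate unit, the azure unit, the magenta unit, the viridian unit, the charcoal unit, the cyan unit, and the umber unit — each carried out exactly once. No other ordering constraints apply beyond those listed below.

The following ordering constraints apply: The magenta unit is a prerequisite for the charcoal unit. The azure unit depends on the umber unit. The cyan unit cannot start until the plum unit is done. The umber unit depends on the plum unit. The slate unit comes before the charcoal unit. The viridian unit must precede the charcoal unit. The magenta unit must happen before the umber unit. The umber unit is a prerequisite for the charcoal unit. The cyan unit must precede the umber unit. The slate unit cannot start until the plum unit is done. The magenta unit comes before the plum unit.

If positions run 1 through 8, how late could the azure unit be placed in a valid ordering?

No constraint forces any unit after the azure unit, so it can be placed last, in position 8.

8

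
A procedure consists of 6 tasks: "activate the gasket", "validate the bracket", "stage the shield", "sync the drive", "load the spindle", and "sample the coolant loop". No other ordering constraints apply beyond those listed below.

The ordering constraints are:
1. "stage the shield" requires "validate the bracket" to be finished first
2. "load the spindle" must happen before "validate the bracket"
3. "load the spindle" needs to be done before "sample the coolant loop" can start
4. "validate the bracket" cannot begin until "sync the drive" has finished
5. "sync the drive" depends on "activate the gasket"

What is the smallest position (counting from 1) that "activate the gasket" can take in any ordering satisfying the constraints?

1

No constraint forces any other task before "activate the gasket", so it can be placed first.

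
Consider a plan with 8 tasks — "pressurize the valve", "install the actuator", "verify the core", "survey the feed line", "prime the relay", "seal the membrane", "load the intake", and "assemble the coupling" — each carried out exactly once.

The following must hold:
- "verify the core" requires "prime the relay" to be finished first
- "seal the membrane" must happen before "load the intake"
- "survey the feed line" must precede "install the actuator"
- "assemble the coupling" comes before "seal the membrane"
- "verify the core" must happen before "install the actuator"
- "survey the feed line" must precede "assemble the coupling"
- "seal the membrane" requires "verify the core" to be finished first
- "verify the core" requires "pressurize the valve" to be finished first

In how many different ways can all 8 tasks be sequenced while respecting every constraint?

68

3 tasks have no prerequisites ("pressurize the valve", "survey the feed line", "prime the relay"), so any of them could come first.
Systematically extending each partial ordering one task at a time and counting, there are 68 complete orderings.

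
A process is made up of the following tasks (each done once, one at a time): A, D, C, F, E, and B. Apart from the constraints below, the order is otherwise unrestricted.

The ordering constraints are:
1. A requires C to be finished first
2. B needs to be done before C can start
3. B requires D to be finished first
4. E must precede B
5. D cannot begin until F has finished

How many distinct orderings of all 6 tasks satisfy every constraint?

3

2 tasks have no prerequisites (F, E), so any of them could come first.
Systematically extending each partial ordering one task at a time and counting, there are 3 complete orderings.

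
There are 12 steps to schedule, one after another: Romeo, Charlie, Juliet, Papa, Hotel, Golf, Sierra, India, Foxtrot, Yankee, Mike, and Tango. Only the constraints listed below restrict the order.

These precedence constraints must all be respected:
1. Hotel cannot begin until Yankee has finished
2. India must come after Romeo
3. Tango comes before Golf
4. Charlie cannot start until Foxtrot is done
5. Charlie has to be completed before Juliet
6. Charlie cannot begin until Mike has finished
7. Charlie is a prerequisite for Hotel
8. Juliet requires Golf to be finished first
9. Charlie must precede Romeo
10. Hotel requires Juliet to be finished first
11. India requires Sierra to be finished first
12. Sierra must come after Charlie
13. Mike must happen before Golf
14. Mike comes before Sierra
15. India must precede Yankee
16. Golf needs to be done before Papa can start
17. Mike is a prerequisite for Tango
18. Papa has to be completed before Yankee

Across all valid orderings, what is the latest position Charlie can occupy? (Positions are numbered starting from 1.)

Every step that must follow Charlie has to come after it. Tracing all chains starting from Charlie, those steps are: Romeo, Juliet, Hotel, Sierra, India, Yankee — 6 in total.
So at least 6 steps follow Charlie, putting Charlie no later than position 6. That position is achievable by scheduling everything else first.

6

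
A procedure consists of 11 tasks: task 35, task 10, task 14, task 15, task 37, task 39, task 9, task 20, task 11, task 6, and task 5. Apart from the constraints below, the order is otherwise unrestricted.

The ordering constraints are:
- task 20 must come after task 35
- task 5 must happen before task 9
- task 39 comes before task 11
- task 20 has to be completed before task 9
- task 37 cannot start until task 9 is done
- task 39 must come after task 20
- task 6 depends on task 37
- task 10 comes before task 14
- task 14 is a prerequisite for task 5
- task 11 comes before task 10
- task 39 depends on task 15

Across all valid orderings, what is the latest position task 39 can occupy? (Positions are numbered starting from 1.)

4

Following every chain forward from task 39, the tasks that must come later are task 10, task 14, task 37, task 9, task 11, task 6, task 5 — 7 of them.
So at least 7 tasks follow task 39, putting task 39 no later than position 4. That position is achievable by scheduling everything else first.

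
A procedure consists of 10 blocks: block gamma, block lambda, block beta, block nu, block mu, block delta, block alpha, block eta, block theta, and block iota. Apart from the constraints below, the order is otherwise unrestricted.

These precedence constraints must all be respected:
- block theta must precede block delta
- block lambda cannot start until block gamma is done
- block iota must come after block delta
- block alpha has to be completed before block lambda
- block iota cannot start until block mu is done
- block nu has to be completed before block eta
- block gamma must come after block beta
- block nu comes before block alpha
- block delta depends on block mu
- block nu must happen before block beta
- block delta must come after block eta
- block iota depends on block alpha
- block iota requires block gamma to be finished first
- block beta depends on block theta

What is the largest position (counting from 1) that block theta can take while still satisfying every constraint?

The blocks that are forced after block theta, directly or by a chain of constraints, are block gamma, block lambda, block beta, block delta, block iota. That's 5 blocks.
So at least 5 blocks follow block theta, putting block theta no later than position 5. That position is achievable by scheduling everything else first.

5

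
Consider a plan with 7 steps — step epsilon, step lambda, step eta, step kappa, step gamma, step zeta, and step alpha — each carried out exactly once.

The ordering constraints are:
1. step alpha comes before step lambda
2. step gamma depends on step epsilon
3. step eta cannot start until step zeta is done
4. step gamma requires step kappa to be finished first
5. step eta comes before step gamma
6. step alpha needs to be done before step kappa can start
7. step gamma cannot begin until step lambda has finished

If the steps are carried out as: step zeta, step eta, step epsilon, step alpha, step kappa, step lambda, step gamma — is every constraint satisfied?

Yes

Checking each listed constraint against this order: for instance, step eta is in position 2 and step gamma in position 7, so that constraint holds — and the remaining constraints check out the same way.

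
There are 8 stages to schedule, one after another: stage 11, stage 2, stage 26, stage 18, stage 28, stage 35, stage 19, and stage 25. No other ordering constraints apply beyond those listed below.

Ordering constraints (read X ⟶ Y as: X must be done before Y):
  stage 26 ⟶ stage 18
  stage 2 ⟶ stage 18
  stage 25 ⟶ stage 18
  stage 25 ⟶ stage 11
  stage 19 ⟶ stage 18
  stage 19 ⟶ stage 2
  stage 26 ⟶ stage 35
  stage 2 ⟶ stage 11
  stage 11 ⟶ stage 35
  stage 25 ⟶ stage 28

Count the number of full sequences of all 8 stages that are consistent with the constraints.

234

The stages with no prerequisites are stage 26, stage 19, stage 25; any of them can be placed first.
Enumerating by repeatedly choosing an available stage (one whose prerequisites are all placed) gives 234 distinct complete orderings.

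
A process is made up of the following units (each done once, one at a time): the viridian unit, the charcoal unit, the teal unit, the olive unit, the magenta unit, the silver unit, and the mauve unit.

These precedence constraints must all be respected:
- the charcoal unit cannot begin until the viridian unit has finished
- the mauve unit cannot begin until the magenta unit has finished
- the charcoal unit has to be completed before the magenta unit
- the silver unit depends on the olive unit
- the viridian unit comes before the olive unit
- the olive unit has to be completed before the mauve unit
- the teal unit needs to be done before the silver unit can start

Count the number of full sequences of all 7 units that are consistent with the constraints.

The units with no prerequisites are the viridian unit, the teal unit; any of them can be placed first.
Counting all ways to extend the partial order to a total order gives 44.

44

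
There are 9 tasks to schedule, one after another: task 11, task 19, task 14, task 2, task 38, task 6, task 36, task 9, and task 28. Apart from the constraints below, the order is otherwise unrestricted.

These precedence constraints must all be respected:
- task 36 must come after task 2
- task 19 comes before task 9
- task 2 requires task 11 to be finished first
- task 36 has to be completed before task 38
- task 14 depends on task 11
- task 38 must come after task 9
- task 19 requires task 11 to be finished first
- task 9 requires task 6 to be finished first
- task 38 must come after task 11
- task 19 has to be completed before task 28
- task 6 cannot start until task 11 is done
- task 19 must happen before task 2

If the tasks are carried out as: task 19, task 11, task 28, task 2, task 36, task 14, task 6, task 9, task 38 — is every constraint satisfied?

No

Here task 11 comes after task 19.
But one of the constraints requires task 11 before task 19, so this ordering violates it.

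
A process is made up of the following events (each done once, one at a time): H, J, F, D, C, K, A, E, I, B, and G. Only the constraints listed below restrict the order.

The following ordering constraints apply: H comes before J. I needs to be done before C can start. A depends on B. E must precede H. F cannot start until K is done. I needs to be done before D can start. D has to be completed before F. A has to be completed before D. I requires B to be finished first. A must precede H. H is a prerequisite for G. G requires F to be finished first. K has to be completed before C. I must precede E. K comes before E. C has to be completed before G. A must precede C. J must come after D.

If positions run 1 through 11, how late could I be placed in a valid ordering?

Following every chain forward from I, the events that must come later are H, J, F, D, C, E, G — 7 of them.
With 7 mandatory successors out of 11 events total, the latest slot for I is 11−7 = 4, and it's reachable by doing all non-successors before I.

4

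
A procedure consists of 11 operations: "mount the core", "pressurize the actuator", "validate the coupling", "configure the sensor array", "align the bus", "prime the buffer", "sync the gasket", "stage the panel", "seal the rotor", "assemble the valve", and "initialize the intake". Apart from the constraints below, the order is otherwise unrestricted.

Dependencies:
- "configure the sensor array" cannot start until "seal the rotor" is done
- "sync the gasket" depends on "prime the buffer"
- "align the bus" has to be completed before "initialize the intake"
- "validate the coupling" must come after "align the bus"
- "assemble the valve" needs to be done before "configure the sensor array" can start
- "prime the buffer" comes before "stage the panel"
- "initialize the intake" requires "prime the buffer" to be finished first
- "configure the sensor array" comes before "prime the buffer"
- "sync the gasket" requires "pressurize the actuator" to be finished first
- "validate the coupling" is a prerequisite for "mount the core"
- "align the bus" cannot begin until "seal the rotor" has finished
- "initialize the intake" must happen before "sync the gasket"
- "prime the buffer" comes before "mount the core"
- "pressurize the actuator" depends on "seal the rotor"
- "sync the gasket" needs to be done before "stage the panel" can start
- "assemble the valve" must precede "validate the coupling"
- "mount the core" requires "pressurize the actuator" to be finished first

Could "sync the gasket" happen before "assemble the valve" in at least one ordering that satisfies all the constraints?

No

The constraints give a chain "assemble the valve" → "configure the sensor array" → "prime the buffer" → "sync the gasket", which forces "assemble the valve" before "sync the gasket".
So no valid ordering can have "sync the gasket" before "assemble the valve".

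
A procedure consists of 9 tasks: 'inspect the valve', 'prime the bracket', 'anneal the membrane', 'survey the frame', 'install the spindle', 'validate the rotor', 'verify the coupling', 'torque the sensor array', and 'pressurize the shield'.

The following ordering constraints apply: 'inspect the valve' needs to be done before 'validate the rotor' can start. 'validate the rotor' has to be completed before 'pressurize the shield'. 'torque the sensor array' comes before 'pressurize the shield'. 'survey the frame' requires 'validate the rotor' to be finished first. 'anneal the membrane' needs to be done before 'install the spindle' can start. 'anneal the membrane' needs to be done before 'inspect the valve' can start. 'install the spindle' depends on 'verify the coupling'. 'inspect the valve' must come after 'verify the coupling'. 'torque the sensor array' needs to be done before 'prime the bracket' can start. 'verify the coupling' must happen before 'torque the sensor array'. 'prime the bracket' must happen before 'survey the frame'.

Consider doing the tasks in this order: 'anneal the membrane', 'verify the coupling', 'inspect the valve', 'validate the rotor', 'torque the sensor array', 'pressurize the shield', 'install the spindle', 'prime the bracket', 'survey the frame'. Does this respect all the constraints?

Every stated constraint is respected: 'anneal the membrane' sits at position 1, ahead of 'install the spindle' at position 7, and each of the other listed pairs likewise has the predecessor earlier in the sequence.

Yes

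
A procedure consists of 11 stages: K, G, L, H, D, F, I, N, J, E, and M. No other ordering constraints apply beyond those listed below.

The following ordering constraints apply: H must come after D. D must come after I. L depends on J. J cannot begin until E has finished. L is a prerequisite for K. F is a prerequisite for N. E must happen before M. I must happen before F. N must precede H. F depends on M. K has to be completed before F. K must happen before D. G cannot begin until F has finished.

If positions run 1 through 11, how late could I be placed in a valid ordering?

6

Following every chain forward from I, the stages that must come later are G, H, D, F, N — 5 of them.
With 5 mandatory successors out of 11 stages total, the latest slot for I is 11−5 = 6, and it's reachable by doing all non-successors before I.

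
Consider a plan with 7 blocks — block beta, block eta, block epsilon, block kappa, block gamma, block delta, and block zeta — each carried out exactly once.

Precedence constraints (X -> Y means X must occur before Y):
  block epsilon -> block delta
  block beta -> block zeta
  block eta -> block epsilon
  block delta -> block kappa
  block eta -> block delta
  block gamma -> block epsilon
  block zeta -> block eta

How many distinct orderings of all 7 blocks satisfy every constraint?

4

2 blocks have no prerequisites (block beta, block gamma), so any of them could come first.
Counting all ways to extend the partial order to a total order gives 4.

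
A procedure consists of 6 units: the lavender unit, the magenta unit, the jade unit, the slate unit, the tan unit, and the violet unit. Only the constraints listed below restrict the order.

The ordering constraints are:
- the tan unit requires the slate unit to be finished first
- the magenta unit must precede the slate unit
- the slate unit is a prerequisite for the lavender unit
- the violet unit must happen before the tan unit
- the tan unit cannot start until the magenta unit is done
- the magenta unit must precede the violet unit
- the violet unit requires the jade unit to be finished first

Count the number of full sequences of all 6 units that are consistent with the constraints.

2 units have no prerequisites (the magenta unit, the jade unit), so any of them could come first.
Counting all ways to extend the partial order to a total order gives 14.

14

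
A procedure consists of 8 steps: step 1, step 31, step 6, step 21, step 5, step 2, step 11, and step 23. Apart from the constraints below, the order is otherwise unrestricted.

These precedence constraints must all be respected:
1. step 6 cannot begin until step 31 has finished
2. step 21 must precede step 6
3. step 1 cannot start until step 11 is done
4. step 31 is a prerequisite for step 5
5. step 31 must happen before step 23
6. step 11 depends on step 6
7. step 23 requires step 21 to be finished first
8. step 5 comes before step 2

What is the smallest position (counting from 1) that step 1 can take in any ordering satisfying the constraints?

Every step that must precede step 1 has to come before it. Tracing all chains that end at step 1, those steps are: step 31, step 6, step 21, step 11 — 4 in total.
With 4 mandatory predecessors, the earliest step 1 can sit is position 4+1 = 5, and placing just those 4 first achieves it.

5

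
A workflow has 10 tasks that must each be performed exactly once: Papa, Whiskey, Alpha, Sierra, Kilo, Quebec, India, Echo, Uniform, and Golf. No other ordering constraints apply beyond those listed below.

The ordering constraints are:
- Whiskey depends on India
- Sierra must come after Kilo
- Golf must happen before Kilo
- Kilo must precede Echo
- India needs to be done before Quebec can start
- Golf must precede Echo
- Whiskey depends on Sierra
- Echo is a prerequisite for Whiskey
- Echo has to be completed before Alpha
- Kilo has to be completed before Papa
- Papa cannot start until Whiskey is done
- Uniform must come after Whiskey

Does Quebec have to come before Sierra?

Quebec and Sierra are not related by any chain of constraints.
So Quebec can come before Sierra or after — it is not forced.

No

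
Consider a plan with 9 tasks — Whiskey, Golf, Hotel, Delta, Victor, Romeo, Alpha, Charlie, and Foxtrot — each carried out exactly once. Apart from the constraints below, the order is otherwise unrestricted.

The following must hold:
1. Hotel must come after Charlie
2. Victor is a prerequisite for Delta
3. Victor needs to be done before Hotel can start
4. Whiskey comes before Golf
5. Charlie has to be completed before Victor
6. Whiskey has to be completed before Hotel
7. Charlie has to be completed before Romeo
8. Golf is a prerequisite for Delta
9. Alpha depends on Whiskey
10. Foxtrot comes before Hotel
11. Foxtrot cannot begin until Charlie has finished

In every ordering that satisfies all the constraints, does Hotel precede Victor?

The constraints actually force Victor before Hotel (via Victor → Hotel), not the other way around.
So Hotel does not have to come before Victor — it cannot.

No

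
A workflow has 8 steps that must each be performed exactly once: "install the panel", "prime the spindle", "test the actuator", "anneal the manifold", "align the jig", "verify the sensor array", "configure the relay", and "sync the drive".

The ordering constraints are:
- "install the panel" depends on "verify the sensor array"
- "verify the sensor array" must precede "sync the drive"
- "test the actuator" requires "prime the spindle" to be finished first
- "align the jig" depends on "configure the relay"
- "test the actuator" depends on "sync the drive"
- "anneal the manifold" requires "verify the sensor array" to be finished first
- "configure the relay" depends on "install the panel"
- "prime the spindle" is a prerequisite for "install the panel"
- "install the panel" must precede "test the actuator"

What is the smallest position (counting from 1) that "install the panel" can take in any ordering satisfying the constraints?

The steps that are forced before "install the panel", directly or transitively, are "prime the spindle", "verify the sensor array". That's 2 steps.
So at minimum 2 steps come before "install the panel", putting "install the panel" no earlier than position 3. That position is achievable by scheduling exactly those predecessors first.

3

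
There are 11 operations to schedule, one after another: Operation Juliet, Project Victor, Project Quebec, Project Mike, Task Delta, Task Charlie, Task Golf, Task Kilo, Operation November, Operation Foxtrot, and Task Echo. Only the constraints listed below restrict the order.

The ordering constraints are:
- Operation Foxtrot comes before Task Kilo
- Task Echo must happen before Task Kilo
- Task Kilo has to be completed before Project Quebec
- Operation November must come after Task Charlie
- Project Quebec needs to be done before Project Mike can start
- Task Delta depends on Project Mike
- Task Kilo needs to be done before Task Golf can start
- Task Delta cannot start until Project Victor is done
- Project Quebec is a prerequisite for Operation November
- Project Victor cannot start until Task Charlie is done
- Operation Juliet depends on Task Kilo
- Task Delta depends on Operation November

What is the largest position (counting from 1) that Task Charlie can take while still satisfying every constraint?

Every operation that must follow Task Charlie has to come after it. Tracing all chains starting from Task Charlie, those operations are: Project Victor, Task Delta, Operation November — 3 in total.
So at least 3 operations follow Task Charlie, putting Task Charlie no later than position 8. That position is achievable by scheduling everything else first.

8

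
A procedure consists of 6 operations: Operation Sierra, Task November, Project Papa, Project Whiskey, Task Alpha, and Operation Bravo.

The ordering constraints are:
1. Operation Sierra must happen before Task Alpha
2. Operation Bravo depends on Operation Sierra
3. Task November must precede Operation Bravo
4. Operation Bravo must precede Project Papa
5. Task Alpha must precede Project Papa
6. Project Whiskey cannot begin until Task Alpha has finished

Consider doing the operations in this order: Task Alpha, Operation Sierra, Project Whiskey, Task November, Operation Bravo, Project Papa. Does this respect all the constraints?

Here Operation Sierra comes after Task Alpha.
Since Operation Sierra is required before Task Alpha, the ordering is invalid.

No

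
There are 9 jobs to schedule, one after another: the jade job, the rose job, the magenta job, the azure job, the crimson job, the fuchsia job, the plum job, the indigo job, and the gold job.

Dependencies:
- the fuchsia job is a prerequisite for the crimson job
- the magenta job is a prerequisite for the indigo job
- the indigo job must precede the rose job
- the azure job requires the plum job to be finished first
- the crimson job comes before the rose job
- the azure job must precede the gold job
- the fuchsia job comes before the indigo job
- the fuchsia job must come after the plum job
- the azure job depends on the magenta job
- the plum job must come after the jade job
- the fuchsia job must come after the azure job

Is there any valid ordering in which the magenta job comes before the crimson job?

Yes

The constraints force the magenta job before the crimson job, so yes — every valid ordering has the magenta job earlier.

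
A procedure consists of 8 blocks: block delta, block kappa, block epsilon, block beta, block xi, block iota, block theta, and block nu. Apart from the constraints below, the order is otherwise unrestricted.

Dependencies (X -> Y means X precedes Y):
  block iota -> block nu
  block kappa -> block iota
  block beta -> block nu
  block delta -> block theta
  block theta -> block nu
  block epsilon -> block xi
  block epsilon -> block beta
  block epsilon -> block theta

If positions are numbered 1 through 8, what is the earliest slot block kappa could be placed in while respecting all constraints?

1

Nothing is required before block kappa; it can be the very first block.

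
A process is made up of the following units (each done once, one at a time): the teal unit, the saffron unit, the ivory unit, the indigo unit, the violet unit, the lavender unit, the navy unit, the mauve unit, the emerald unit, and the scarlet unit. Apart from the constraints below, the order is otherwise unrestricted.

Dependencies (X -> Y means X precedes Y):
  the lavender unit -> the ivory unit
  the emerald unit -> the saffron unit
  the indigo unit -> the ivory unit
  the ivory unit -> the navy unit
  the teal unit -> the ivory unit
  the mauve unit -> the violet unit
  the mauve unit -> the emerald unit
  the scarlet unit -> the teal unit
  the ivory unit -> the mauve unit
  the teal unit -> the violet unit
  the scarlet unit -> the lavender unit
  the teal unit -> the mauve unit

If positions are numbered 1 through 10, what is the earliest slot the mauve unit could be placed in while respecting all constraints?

6

Working backwards through the constraints from the mauve unit, its full set of required predecessors is the teal unit, the ivory unit, the indigo unit, the lavender unit, the scarlet unit — 5 of them.
With 5 mandatory predecessors, the earliest the mauve unit can sit is position 5+1 = 6, and placing just those 5 first achieves it.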